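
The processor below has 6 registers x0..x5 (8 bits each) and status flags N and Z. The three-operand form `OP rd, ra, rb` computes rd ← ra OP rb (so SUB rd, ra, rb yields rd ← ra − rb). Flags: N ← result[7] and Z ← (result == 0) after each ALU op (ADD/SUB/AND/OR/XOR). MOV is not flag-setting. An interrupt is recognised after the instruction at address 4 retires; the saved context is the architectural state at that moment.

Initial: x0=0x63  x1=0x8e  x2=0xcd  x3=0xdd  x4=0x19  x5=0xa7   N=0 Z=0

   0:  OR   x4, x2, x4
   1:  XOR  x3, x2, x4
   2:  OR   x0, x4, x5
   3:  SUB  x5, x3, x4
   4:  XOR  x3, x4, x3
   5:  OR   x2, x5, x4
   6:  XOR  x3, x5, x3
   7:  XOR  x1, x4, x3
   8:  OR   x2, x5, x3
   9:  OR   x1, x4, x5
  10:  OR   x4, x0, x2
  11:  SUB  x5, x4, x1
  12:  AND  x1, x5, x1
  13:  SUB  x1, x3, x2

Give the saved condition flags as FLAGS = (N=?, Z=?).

FLAGS = (N=1, Z=0)

after  0: x0=0x63 x1=0x8e x2=0xcd x3=0xdd x4=0xdd x5=0xa7  N=1 Z=0
after  1: x0=0x63 x1=0x8e x2=0xcd x3=0x10 x4=0xdd x5=0xa7  N=0 Z=0
after  2: x0=0xff x1=0x8e x2=0xcd x3=0x10 x4=0xdd x5=0xa7  N=1 Z=0
after  3: x0=0xff x1=0x8e x2=0xcd x3=0x10 x4=0xdd x5=0x33  N=0 Z=0
after  4: x0=0xff x1=0x8e x2=0xcd x3=0xcd x4=0xdd x5=0x33  N=1 Z=0
-- IRQ taken; context saved, return-PC = 5 --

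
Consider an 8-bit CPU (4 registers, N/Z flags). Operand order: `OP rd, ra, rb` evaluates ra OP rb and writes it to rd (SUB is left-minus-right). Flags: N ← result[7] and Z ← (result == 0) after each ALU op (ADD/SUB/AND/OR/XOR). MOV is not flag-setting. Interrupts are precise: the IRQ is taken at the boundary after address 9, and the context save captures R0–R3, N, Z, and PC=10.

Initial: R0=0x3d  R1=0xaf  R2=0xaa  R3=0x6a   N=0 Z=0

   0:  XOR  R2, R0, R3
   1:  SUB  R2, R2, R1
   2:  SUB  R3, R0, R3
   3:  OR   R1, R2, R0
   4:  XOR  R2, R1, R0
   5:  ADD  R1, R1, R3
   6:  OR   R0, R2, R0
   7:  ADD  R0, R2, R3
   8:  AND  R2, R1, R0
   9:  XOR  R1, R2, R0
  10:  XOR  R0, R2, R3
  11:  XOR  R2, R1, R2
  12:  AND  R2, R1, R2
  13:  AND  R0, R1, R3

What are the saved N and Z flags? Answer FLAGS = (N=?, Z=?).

after  0: R0=0x3d R1=0xaf R2=0x57 R3=0x6a  N=0 Z=0
after  1: R0=0x3d R1=0xaf R2=0xa8 R3=0x6a  N=1 Z=0
after  2: R0=0x3d R1=0xaf R2=0xa8 R3=0xd3  N=1 Z=0
after  3: R0=0x3d R1=0xbd R2=0xa8 R3=0xd3  N=1 Z=0
after  4: R0=0x3d R1=0xbd R2=0x80 R3=0xd3  N=1 Z=0
after  5: R0=0x3d R1=0x90 R2=0x80 R3=0xd3  N=1 Z=0
after  6: R0=0xbd R1=0x90 R2=0x80 R3=0xd3  N=1 Z=0
after  7: R0=0x53 R1=0x90 R2=0x80 R3=0xd3  N=0 Z=0
after  8: R0=0x53 R1=0x90 R2=0x10 R3=0xd3  N=0 Z=0
after  9: R0=0x53 R1=0x43 R2=0x10 R3=0xd3  N=0 Z=0
-- IRQ taken; context saved, return-PC = 10 --

FLAGS = (N=0, Z=0)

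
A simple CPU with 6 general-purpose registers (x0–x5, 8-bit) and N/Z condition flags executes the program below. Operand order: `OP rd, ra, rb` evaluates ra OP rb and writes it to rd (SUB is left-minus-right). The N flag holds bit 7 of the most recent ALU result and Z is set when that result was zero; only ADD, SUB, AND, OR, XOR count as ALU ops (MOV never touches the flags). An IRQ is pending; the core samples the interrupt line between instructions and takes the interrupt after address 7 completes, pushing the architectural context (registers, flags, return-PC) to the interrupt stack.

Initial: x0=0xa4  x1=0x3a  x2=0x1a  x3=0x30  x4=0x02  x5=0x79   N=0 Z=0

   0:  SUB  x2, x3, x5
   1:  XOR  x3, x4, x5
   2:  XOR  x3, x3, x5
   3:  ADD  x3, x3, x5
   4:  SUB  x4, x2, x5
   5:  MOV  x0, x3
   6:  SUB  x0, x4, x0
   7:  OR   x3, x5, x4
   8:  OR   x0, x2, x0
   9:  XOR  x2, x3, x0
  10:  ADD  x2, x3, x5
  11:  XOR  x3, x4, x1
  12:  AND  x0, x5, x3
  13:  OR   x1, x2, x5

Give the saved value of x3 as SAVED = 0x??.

SAVED = 0x7f

after  0: x0=0xa4 x1=0x3a x2=0xb7 x3=0x30 x4=0x02 x5=0x79  N=1 Z=0
after  1: x0=0xa4 x1=0x3a x2=0xb7 x3=0x7b x4=0x02 x5=0x79  N=0 Z=0
after  2: x0=0xa4 x1=0x3a x2=0xb7 x3=0x02 x4=0x02 x5=0x79  N=0 Z=0
after  3: x0=0xa4 x1=0x3a x2=0xb7 x3=0x7b x4=0x02 x5=0x79  N=0 Z=0
after  4: x0=0xa4 x1=0x3a x2=0xb7 x3=0x7b x4=0x3e x5=0x79  N=0 Z=0
after  5: x0=0x7b x1=0x3a x2=0xb7 x3=0x7b x4=0x3e x5=0x79  N=0 Z=0
after  6: x0=0xc3 x1=0x3a x2=0xb7 x3=0x7b x4=0x3e x5=0x79  N=1 Z=0
after  7: x0=0xc3 x1=0x3a x2=0xb7 x3=0x7f x4=0x3e x5=0x79  N=0 Z=0
-- IRQ taken; context saved, return-PC = 8 --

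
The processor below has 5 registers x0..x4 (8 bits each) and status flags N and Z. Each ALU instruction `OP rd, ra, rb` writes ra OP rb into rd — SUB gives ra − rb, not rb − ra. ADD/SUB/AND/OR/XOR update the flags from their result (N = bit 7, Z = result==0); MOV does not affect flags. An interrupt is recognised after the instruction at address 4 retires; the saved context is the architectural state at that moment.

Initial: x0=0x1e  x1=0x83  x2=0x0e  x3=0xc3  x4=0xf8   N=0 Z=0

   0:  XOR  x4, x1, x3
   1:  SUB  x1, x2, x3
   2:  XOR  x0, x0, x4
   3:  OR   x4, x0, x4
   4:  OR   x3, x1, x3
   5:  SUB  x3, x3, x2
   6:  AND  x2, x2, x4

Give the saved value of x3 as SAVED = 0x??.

SAVED = 0xcb

after  0: x0=0x1e x1=0x83 x2=0x0e x3=0xc3 x4=0x40  N=0 Z=0
after  1: x0=0x1e x1=0x4b x2=0x0e x3=0xc3 x4=0x40  N=0 Z=0
after  2: x0=0x5e x1=0x4b x2=0x0e x3=0xc3 x4=0x40  N=0 Z=0
after  3: x0=0x5e x1=0x4b x2=0x0e x3=0xc3 x4=0x5e  N=0 Z=0
after  4: x0=0x5e x1=0x4b x2=0x0e x3=0xcb x4=0x5e  N=1 Z=0
-- IRQ taken; context saved, return-PC = 5 --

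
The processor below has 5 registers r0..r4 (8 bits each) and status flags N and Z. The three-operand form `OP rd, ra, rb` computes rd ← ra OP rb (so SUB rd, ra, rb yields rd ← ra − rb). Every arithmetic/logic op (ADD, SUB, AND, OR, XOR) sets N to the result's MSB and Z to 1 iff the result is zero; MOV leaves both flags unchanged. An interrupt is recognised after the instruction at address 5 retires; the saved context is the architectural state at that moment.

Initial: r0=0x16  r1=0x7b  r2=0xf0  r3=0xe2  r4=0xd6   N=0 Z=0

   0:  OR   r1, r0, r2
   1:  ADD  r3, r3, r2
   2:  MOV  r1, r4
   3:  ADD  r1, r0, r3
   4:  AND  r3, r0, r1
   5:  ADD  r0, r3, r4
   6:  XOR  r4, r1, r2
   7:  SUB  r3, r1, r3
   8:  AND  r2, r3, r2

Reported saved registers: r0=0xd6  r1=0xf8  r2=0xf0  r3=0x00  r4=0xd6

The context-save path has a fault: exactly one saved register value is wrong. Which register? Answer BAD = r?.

after  0: r0=0x16 r1=0xf6 r2=0xf0 r3=0xe2 r4=0xd6  N=1 Z=0
after  1: r0=0x16 r1=0xf6 r2=0xf0 r3=0xd2 r4=0xd6  N=1 Z=0
after  2: r0=0x16 r1=0xd6 r2=0xf0 r3=0xd2 r4=0xd6  N=1 Z=0
after  3: r0=0x16 r1=0xe8 r2=0xf0 r3=0xd2 r4=0xd6  N=1 Z=0
after  4: r0=0x16 r1=0xe8 r2=0xf0 r3=0x00 r4=0xd6  N=0 Z=1
after  5: r0=0xd6 r1=0xe8 r2=0xf0 r3=0x00 r4=0xd6  N=1 Z=0
-- IRQ taken; context saved, return-PC = 6 --
mismatch: r1: reported 0xf8 vs actual 0xe8

BAD = r1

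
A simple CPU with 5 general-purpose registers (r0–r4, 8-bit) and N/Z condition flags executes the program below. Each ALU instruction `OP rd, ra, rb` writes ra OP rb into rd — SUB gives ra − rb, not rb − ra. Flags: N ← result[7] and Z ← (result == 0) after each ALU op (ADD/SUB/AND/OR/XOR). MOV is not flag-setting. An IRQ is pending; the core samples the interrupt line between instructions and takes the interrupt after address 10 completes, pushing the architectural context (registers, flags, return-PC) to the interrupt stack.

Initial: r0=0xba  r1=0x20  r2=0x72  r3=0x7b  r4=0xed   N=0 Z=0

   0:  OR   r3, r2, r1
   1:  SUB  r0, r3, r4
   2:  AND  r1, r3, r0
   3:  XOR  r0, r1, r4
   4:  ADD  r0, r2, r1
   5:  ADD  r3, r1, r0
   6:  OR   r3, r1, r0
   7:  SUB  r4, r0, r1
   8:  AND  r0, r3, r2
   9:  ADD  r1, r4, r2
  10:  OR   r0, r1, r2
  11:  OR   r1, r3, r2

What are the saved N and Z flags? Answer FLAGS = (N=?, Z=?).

after  0: r0=0xba r1=0x20 r2=0x72 r3=0x72 r4=0xed  N=0 Z=0
after  1: r0=0x85 r1=0x20 r2=0x72 r3=0x72 r4=0xed  N=1 Z=0
after  2: r0=0x85 r1=0x00 r2=0x72 r3=0x72 r4=0xed  N=0 Z=1
after  3: r0=0xed r1=0x00 r2=0x72 r3=0x72 r4=0xed  N=1 Z=0
after  4: r0=0x72 r1=0x00 r2=0x72 r3=0x72 r4=0xed  N=0 Z=0
after  5: r0=0x72 r1=0x00 r2=0x72 r3=0x72 r4=0xed  N=0 Z=0
after  6: r0=0x72 r1=0x00 r2=0x72 r3=0x72 r4=0xed  N=0 Z=0
after  7: r0=0x72 r1=0x00 r2=0x72 r3=0x72 r4=0x72  N=0 Z=0
after  8: r0=0x72 r1=0x00 r2=0x72 r3=0x72 r4=0x72  N=0 Z=0
after  9: r0=0x72 r1=0xe4 r2=0x72 r3=0x72 r4=0x72  N=1 Z=0
after 10: r0=0xf6 r1=0xe4 r2=0x72 r3=0x72 r4=0x72  N=1 Z=0
-- IRQ taken; context saved, return-PC = 11 --

FLAGS = (N=1, Z=0)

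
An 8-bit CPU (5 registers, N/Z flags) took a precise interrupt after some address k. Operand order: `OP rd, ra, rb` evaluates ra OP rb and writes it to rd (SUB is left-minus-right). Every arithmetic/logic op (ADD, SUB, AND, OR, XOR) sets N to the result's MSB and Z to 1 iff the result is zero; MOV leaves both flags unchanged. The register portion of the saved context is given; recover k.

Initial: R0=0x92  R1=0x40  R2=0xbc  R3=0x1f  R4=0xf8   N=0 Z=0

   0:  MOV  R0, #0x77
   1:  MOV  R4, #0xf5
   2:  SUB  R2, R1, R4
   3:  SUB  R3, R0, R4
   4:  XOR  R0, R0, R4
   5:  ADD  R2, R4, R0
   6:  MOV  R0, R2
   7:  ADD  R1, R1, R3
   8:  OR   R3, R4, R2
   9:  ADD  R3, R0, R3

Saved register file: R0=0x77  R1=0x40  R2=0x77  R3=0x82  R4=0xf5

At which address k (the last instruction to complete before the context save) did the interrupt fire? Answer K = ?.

after  0: R0=0x77 R1=0x40 R2=0xbc R3=0x1f R4=0xf8  N=0 Z=0
after  1: R0=0x77 R1=0x40 R2=0xbc R3=0x1f R4=0xf5  N=0 Z=0
after  2: R0=0x77 R1=0x40 R2=0x4b R3=0x1f R4=0xf5  N=0 Z=0
after  3: R0=0x77 R1=0x40 R2=0x4b R3=0x82 R4=0xf5  N=1 Z=0
after  4: R0=0x82 R1=0x40 R2=0x4b R3=0x82 R4=0xf5  N=1 Z=0
after  5: R0=0x82 R1=0x40 R2=0x77 R3=0x82 R4=0xf5  N=0 Z=0
after  6: R0=0x77 R1=0x40 R2=0x77 R3=0x82 R4=0xf5  N=0 Z=0
-- IRQ taken; context saved, return-PC = 7 --

K = 6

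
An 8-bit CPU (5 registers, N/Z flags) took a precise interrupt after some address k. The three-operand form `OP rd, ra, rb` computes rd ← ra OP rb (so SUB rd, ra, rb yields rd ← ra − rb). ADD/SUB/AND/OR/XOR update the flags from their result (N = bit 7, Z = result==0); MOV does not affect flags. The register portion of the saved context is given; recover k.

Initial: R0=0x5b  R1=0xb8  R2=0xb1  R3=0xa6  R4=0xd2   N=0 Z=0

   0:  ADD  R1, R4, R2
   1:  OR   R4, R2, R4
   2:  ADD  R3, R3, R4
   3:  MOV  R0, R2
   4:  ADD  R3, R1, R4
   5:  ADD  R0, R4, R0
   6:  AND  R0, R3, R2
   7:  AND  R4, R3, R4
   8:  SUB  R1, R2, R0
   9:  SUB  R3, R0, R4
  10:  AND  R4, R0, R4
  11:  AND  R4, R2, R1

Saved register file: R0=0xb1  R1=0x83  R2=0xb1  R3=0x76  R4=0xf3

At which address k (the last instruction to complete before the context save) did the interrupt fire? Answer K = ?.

K = 4

after  0: R0=0x5b R1=0x83 R2=0xb1 R3=0xa6 R4=0xd2  N=1 Z=0
after  1: R0=0x5b R1=0x83 R2=0xb1 R3=0xa6 R4=0xf3  N=1 Z=0
after  2: R0=0x5b R1=0x83 R2=0xb1 R3=0x99 R4=0xf3  N=1 Z=0
after  3: R0=0xb1 R1=0x83 R2=0xb1 R3=0x99 R4=0xf3  N=1 Z=0
after  4: R0=0xb1 R1=0x83 R2=0xb1 R3=0x76 R4=0xf3  N=0 Z=0
-- IRQ taken; context saved, return-PC = 5 --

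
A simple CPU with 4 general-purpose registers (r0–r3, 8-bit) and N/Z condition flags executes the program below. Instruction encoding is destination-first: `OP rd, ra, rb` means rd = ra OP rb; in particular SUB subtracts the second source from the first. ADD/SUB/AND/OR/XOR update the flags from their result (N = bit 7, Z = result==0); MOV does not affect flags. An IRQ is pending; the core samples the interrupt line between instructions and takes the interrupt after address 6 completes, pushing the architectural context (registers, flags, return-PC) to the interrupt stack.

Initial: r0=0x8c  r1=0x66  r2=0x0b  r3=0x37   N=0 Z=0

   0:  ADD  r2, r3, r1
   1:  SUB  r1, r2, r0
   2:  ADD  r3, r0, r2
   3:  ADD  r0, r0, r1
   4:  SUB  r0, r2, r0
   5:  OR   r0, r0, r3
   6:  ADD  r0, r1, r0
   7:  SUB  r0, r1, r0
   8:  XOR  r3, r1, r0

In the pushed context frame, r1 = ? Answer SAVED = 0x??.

after  0: r0=0x8c r1=0x66 r2=0x9d r3=0x37  N=1 Z=0
after  1: r0=0x8c r1=0x11 r2=0x9d r3=0x37  N=0 Z=0
after  2: r0=0x8c r1=0x11 r2=0x9d r3=0x29  N=0 Z=0
after  3: r0=0x9d r1=0x11 r2=0x9d r3=0x29  N=1 Z=0
after  4: r0=0x00 r1=0x11 r2=0x9d r3=0x29  N=0 Z=1
after  5: r0=0x29 r1=0x11 r2=0x9d r3=0x29  N=0 Z=0
after  6: r0=0x3a r1=0x11 r2=0x9d r3=0x29  N=0 Z=0
-- IRQ taken; context saved, return-PC = 7 --

SAVED = 0x11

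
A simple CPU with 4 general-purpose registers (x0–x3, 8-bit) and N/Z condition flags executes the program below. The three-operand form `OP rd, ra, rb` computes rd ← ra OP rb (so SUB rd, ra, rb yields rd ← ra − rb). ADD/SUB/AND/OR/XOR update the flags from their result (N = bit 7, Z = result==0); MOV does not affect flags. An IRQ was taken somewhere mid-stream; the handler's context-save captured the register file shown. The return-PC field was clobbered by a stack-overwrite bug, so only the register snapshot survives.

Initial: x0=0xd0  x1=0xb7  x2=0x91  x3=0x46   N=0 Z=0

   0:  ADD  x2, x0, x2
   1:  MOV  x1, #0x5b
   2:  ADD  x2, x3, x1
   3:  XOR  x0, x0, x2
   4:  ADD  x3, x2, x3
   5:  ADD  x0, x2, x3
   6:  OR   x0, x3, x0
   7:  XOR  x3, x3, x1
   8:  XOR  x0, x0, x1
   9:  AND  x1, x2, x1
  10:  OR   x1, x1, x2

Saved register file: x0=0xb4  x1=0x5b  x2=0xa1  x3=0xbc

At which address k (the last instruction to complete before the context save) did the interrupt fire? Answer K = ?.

after  0: x0=0xd0 x1=0xb7 x2=0x61 x3=0x46  N=0 Z=0
after  1: x0=0xd0 x1=0x5b x2=0x61 x3=0x46  N=0 Z=0
after  2: x0=0xd0 x1=0x5b x2=0xa1 x3=0x46  N=1 Z=0
after  3: x0=0x71 x1=0x5b x2=0xa1 x3=0x46  N=0 Z=0
after  4: x0=0x71 x1=0x5b x2=0xa1 x3=0xe7  N=1 Z=0
after  5: x0=0x88 x1=0x5b x2=0xa1 x3=0xe7  N=1 Z=0
after  6: x0=0xef x1=0x5b x2=0xa1 x3=0xe7  N=1 Z=0
after  7: x0=0xef x1=0x5b x2=0xa1 x3=0xbc  N=1 Z=0
after  8: x0=0xb4 x1=0x5b x2=0xa1 x3=0xbc  N=1 Z=0
-- IRQ taken; context saved, return-PC = 9 --

K = 8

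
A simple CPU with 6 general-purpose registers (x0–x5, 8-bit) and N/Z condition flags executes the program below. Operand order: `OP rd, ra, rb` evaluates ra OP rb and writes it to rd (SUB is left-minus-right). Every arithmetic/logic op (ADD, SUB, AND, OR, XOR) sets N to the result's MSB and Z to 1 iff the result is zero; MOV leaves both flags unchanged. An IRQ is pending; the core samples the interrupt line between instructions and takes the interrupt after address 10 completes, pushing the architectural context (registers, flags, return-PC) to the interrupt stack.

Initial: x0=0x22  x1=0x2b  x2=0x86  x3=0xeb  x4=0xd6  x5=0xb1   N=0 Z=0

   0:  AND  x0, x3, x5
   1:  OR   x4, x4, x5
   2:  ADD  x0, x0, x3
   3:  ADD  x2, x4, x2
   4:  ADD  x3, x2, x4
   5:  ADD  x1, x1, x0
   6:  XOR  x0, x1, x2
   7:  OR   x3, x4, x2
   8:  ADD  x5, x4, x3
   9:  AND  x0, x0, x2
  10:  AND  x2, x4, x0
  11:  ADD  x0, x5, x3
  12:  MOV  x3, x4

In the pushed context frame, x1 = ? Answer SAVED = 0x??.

SAVED = 0xb7

after  0: x0=0xa1 x1=0x2b x2=0x86 x3=0xeb x4=0xd6 x5=0xb1  N=1 Z=0
after  1: x0=0xa1 x1=0x2b x2=0x86 x3=0xeb x4=0xf7 x5=0xb1  N=1 Z=0
after  2: x0=0x8c x1=0x2b x2=0x86 x3=0xeb x4=0xf7 x5=0xb1  N=1 Z=0
after  3: x0=0x8c x1=0x2b x2=0x7d x3=0xeb x4=0xf7 x5=0xb1  N=0 Z=0
after  4: x0=0x8c x1=0x2b x2=0x7d x3=0x74 x4=0xf7 x5=0xb1  N=0 Z=0
after  5: x0=0x8c x1=0xb7 x2=0x7d x3=0x74 x4=0xf7 x5=0xb1  N=1 Z=0
after  6: x0=0xca x1=0xb7 x2=0x7d x3=0x74 x4=0xf7 x5=0xb1  N=1 Z=0
after  7: x0=0xca x1=0xb7 x2=0x7d x3=0xff x4=0xf7 x5=0xb1  N=1 Z=0
after  8: x0=0xca x1=0xb7 x2=0x7d x3=0xff x4=0xf7 x5=0xf6  N=1 Z=0
after  9: x0=0x48 x1=0xb7 x2=0x7d x3=0xff x4=0xf7 x5=0xf6  N=0 Z=0
after 10: x0=0x48 x1=0xb7 x2=0x40 x3=0xff x4=0xf7 x5=0xf6  N=0 Z=0
-- IRQ taken; context saved, return-PC = 11 --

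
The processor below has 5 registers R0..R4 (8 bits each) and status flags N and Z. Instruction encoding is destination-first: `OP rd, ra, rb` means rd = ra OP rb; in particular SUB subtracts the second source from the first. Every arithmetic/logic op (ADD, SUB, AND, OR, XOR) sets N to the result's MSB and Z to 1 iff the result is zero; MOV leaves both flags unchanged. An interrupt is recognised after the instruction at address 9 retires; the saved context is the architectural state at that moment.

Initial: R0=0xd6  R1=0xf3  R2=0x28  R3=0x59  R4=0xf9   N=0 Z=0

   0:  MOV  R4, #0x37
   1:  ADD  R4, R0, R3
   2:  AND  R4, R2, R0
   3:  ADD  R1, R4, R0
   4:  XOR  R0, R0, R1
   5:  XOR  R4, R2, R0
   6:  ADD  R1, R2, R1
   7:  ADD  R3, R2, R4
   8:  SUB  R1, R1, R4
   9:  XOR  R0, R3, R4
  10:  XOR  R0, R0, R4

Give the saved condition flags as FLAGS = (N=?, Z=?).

after  0: R0=0xd6 R1=0xf3 R2=0x28 R3=0x59 R4=0x37  N=0 Z=0
after  1: R0=0xd6 R1=0xf3 R2=0x28 R3=0x59 R4=0x2f  N=0 Z=0
after  2: R0=0xd6 R1=0xf3 R2=0x28 R3=0x59 R4=0x00  N=0 Z=1
after  3: R0=0xd6 R1=0xd6 R2=0x28 R3=0x59 R4=0x00  N=1 Z=0
after  4: R0=0x00 R1=0xd6 R2=0x28 R3=0x59 R4=0x00  N=0 Z=1
after  5: R0=0x00 R1=0xd6 R2=0x28 R3=0x59 R4=0x28  N=0 Z=0
after  6: R0=0x00 R1=0xfe R2=0x28 R3=0x59 R4=0x28  N=1 Z=0
after  7: R0=0x00 R1=0xfe R2=0x28 R3=0x50 R4=0x28  N=0 Z=0
after  8: R0=0x00 R1=0xd6 R2=0x28 R3=0x50 R4=0x28  N=1 Z=0
after  9: R0=0x78 R1=0xd6 R2=0x28 R3=0x50 R4=0x28  N=0 Z=0
-- IRQ taken; context saved, return-PC = 10 --

FLAGS = (N=0, Z=0)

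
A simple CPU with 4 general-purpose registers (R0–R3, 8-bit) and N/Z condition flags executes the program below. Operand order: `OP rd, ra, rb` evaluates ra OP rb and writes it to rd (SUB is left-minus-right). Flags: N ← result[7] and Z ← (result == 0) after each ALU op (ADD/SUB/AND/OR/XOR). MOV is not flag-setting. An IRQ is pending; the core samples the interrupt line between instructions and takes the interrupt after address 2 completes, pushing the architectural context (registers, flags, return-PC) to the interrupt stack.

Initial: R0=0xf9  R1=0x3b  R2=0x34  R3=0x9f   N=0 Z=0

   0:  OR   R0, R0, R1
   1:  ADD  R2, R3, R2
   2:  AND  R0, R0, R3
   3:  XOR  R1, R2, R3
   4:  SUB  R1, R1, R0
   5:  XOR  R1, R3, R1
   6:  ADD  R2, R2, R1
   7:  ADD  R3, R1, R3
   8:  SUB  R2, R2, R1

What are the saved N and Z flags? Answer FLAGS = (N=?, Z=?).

FLAGS = (N=1, Z=0)

after  0: R0=0xfb R1=0x3b R2=0x34 R3=0x9f  N=1 Z=0
after  1: R0=0xfb R1=0x3b R2=0xd3 R3=0x9f  N=1 Z=0
after  2: R0=0x9b R1=0x3b R2=0xd3 R3=0x9f  N=1 Z=0
-- IRQ taken; context saved, return-PC = 3 --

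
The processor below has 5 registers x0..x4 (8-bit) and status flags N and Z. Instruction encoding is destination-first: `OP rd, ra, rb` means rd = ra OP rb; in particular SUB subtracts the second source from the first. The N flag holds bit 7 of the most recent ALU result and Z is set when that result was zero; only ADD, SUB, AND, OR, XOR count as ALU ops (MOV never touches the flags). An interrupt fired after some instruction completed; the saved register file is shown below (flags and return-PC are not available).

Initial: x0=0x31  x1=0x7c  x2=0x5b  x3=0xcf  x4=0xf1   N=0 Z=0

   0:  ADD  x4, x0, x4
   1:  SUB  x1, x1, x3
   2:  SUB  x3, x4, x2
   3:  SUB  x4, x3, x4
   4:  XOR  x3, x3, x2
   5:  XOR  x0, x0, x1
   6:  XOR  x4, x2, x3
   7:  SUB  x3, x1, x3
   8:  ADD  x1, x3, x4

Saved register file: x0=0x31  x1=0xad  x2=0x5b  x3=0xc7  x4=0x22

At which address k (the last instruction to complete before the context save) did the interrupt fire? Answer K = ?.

after  0: x0=0x31 x1=0x7c x2=0x5b x3=0xcf x4=0x22  N=0 Z=0
after  1: x0=0x31 x1=0xad x2=0x5b x3=0xcf x4=0x22  N=1 Z=0
after  2: x0=0x31 x1=0xad x2=0x5b x3=0xc7 x4=0x22  N=1 Z=0
-- IRQ taken; context saved, return-PC = 3 --

K = 2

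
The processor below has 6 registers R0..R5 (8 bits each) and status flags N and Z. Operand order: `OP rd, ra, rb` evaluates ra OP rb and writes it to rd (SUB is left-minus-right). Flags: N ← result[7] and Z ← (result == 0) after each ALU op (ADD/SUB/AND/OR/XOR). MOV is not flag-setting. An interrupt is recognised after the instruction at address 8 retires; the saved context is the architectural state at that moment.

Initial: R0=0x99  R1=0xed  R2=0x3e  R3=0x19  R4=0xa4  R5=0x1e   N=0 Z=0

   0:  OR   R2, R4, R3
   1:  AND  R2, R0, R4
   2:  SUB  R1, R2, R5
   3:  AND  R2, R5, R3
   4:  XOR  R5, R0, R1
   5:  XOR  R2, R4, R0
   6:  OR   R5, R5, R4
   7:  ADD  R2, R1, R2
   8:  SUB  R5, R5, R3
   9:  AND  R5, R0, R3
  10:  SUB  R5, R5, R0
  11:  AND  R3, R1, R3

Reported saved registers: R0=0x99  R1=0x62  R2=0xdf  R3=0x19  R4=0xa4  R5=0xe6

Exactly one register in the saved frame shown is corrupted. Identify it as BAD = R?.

BAD = R2

after  0: R0=0x99 R1=0xed R2=0xbd R3=0x19 R4=0xa4 R5=0x1e  N=1 Z=0
after  1: R0=0x99 R1=0xed R2=0x80 R3=0x19 R4=0xa4 R5=0x1e  N=1 Z=0
after  2: R0=0x99 R1=0x62 R2=0x80 R3=0x19 R4=0xa4 R5=0x1e  N=0 Z=0
after  3: R0=0x99 R1=0x62 R2=0x18 R3=0x19 R4=0xa4 R5=0x1e  N=0 Z=0
after  4: R0=0x99 R1=0x62 R2=0x18 R3=0x19 R4=0xa4 R5=0xfb  N=1 Z=0
after  5: R0=0x99 R1=0x62 R2=0x3d R3=0x19 R4=0xa4 R5=0xfb  N=0 Z=0
after  6: R0=0x99 R1=0x62 R2=0x3d R3=0x19 R4=0xa4 R5=0xff  N=1 Z=0
after  7: R0=0x99 R1=0x62 R2=0x9f R3=0x19 R4=0xa4 R5=0xff  N=1 Z=0
after  8: R0=0x99 R1=0x62 R2=0x9f R3=0x19 R4=0xa4 R5=0xe6  N=1 Z=0
-- IRQ taken; context saved, return-PC = 9 --
mismatch: R2: reported 0xdf vs actual 0x9f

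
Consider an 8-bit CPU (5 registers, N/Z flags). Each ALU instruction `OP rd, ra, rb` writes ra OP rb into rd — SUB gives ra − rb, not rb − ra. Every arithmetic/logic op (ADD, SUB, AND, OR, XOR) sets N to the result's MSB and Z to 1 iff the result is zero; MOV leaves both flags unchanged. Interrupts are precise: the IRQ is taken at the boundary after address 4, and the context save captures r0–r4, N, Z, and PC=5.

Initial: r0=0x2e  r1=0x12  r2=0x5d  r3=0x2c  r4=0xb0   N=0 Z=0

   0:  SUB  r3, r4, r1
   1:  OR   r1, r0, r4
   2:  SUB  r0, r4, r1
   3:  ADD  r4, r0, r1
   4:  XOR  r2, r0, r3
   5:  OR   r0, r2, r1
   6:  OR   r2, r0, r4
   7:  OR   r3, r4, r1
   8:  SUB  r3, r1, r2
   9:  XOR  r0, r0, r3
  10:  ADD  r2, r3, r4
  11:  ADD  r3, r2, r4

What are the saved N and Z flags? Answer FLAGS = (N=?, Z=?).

after  0: r0=0x2e r1=0x12 r2=0x5d r3=0x9e r4=0xb0  N=1 Z=0
after  1: r0=0x2e r1=0xbe r2=0x5d r3=0x9e r4=0xb0  N=1 Z=0
after  2: r0=0xf2 r1=0xbe r2=0x5d r3=0x9e r4=0xb0  N=1 Z=0
after  3: r0=0xf2 r1=0xbe r2=0x5d r3=0x9e r4=0xb0  N=1 Z=0
after  4: r0=0xf2 r1=0xbe r2=0x6c r3=0x9e r4=0xb0  N=0 Z=0
-- IRQ taken; context saved, return-PC = 5 --

FLAGS = (N=0, Z=0)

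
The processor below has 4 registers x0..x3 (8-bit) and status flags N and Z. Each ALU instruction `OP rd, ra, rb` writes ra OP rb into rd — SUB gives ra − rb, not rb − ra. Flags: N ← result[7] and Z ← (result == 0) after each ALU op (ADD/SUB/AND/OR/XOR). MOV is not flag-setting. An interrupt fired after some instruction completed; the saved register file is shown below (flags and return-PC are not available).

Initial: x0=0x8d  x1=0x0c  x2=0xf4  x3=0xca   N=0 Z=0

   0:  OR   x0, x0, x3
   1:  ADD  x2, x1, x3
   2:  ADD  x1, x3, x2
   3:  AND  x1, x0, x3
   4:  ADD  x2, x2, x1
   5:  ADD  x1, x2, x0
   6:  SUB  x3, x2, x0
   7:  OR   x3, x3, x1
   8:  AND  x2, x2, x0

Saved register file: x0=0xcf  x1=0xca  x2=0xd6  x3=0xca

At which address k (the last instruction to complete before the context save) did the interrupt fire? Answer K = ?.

after  0: x0=0xcf x1=0x0c x2=0xf4 x3=0xca  N=1 Z=0
after  1: x0=0xcf x1=0x0c x2=0xd6 x3=0xca  N=1 Z=0
after  2: x0=0xcf x1=0xa0 x2=0xd6 x3=0xca  N=1 Z=0
after  3: x0=0xcf x1=0xca x2=0xd6 x3=0xca  N=1 Z=0
-- IRQ taken; context saved, return-PC = 4 --

K = 3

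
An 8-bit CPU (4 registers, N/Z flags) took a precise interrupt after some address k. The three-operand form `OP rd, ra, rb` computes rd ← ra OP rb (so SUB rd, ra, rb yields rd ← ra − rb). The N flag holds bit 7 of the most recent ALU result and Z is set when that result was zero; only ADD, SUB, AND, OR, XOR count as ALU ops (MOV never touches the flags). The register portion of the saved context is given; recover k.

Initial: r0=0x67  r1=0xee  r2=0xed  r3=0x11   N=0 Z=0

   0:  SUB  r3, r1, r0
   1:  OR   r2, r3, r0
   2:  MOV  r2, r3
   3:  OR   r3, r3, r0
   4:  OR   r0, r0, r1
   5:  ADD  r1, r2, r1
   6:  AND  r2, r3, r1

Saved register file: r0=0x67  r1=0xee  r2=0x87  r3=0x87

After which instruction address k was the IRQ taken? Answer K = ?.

after  0: r0=0x67 r1=0xee r2=0xed r3=0x87  N=1 Z=0
after  1: r0=0x67 r1=0xee r2=0xe7 r3=0x87  N=1 Z=0
after  2: r0=0x67 r1=0xee r2=0x87 r3=0x87  N=1 Z=0
-- IRQ taken; context saved, return-PC = 3 --

K = 2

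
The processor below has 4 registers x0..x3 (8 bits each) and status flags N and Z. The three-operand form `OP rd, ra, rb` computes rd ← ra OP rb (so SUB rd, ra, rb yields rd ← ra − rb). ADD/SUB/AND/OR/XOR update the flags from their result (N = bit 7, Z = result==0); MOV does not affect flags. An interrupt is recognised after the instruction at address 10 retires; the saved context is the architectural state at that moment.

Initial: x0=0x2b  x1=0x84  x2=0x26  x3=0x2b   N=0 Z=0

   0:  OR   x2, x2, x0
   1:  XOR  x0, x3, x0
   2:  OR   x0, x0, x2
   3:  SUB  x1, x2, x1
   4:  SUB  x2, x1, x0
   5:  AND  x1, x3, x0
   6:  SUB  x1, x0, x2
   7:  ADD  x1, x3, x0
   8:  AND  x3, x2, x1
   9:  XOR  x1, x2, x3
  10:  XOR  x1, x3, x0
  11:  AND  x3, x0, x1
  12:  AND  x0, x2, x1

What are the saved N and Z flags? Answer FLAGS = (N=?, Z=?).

FLAGS = (N=0, Z=0)

after  0: x0=0x2b x1=0x84 x2=0x2f x3=0x2b  N=0 Z=0
after  1: x0=0x00 x1=0x84 x2=0x2f x3=0x2b  N=0 Z=1
after  2: x0=0x2f x1=0x84 x2=0x2f x3=0x2b  N=0 Z=0
after  3: x0=0x2f x1=0xab x2=0x2f x3=0x2b  N=1 Z=0
after  4: x0=0x2f x1=0xab x2=0x7c x3=0x2b  N=0 Z=0
after  5: x0=0x2f x1=0x2b x2=0x7c x3=0x2b  N=0 Z=0
after  6: x0=0x2f x1=0xb3 x2=0x7c x3=0x2b  N=1 Z=0
after  7: x0=0x2f x1=0x5a x2=0x7c x3=0x2b  N=0 Z=0
after  8: x0=0x2f x1=0x5a x2=0x7c x3=0x58  N=0 Z=0
after  9: x0=0x2f x1=0x24 x2=0x7c x3=0x58  N=0 Z=0
after 10: x0=0x2f x1=0x77 x2=0x7c x3=0x58  N=0 Z=0
-- IRQ taken; context saved, return-PC = 11 --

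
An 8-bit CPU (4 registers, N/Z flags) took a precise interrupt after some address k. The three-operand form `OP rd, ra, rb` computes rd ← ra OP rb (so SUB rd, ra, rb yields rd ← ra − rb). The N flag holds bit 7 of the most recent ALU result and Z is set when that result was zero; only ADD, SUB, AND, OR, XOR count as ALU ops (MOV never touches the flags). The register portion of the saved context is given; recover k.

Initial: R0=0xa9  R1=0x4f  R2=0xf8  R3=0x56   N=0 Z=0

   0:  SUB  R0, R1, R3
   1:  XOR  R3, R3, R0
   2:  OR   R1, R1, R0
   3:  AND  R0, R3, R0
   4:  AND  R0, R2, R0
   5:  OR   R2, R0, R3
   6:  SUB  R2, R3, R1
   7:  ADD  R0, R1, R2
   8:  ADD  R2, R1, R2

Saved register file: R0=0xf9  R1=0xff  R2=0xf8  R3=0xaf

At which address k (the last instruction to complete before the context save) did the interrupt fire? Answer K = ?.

after  0: R0=0xf9 R1=0x4f R2=0xf8 R3=0x56  N=1 Z=0
after  1: R0=0xf9 R1=0x4f R2=0xf8 R3=0xaf  N=1 Z=0
after  2: R0=0xf9 R1=0xff R2=0xf8 R3=0xaf  N=1 Z=0
-- IRQ taken; context saved, return-PC = 3 --

K = 2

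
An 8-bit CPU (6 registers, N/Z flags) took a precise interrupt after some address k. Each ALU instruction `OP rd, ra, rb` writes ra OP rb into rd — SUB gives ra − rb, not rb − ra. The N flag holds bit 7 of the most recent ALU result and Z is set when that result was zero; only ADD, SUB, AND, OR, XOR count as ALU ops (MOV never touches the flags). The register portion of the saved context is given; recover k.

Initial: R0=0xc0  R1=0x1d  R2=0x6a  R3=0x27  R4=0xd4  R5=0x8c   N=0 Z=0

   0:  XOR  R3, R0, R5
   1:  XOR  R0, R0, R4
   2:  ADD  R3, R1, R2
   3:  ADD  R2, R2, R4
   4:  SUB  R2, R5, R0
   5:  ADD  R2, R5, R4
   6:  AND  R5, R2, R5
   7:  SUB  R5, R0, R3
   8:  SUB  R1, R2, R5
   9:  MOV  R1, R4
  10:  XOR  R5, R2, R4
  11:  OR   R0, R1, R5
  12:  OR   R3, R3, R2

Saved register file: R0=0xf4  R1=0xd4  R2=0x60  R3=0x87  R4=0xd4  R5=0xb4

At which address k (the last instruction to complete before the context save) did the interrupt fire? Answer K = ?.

K = 11

after  0: R0=0xc0 R1=0x1d R2=0x6a R3=0x4c R4=0xd4 R5=0x8c  N=0 Z=0
after  1: R0=0x14 R1=0x1d R2=0x6a R3=0x4c R4=0xd4 R5=0x8c  N=0 Z=0
after  2: R0=0x14 R1=0x1d R2=0x6a R3=0x87 R4=0xd4 R5=0x8c  N=1 Z=0
after  3: R0=0x14 R1=0x1d R2=0x3e R3=0x87 R4=0xd4 R5=0x8c  N=0 Z=0
after  4: R0=0x14 R1=0x1d R2=0x78 R3=0x87 R4=0xd4 R5=0x8c  N=0 Z=0
after  5: R0=0x14 R1=0x1d R2=0x60 R3=0x87 R4=0xd4 R5=0x8c  N=0 Z=0
after  6: R0=0x14 R1=0x1d R2=0x60 R3=0x87 R4=0xd4 R5=0x00  N=0 Z=1
after  7: R0=0x14 R1=0x1d R2=0x60 R3=0x87 R4=0xd4 R5=0x8d  N=1 Z=0
after  8: R0=0x14 R1=0xd3 R2=0x60 R3=0x87 R4=0xd4 R5=0x8d  N=1 Z=0
after  9: R0=0x14 R1=0xd4 R2=0x60 R3=0x87 R4=0xd4 R5=0x8d  N=1 Z=0
after 10: R0=0x14 R1=0xd4 R2=0x60 R3=0x87 R4=0xd4 R5=0xb4  N=1 Z=0
after 11: R0=0xf4 R1=0xd4 R2=0x60 R3=0x87 R4=0xd4 R5=0xb4  N=1 Z=0
-- IRQ taken; context saved, return-PC = 12 --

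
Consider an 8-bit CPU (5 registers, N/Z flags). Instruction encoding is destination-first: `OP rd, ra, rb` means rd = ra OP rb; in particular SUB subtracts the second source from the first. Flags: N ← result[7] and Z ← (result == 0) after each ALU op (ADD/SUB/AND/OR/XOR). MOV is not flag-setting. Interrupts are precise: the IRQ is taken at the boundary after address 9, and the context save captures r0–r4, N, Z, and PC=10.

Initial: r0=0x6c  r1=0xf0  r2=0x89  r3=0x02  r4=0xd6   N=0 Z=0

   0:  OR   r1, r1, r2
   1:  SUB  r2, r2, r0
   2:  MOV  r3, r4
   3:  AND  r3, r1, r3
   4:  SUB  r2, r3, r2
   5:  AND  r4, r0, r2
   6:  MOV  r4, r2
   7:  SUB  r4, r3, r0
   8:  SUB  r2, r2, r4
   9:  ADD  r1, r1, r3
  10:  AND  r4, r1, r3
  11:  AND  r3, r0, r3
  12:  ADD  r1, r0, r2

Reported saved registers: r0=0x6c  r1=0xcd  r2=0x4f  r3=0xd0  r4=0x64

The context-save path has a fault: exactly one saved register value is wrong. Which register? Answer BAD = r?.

after  0: r0=0x6c r1=0xf9 r2=0x89 r3=0x02 r4=0xd6  N=1 Z=0
after  1: r0=0x6c r1=0xf9 r2=0x1d r3=0x02 r4=0xd6  N=0 Z=0
after  2: r0=0x6c r1=0xf9 r2=0x1d r3=0xd6 r4=0xd6  N=0 Z=0
after  3: r0=0x6c r1=0xf9 r2=0x1d r3=0xd0 r4=0xd6  N=1 Z=0
after  4: r0=0x6c r1=0xf9 r2=0xb3 r3=0xd0 r4=0xd6  N=1 Z=0
after  5: r0=0x6c r1=0xf9 r2=0xb3 r3=0xd0 r4=0x20  N=0 Z=0
after  6: r0=0x6c r1=0xf9 r2=0xb3 r3=0xd0 r4=0xb3  N=0 Z=0
after  7: r0=0x6c r1=0xf9 r2=0xb3 r3=0xd0 r4=0x64  N=0 Z=0
after  8: r0=0x6c r1=0xf9 r2=0x4f r3=0xd0 r4=0x64  N=0 Z=0
after  9: r0=0x6c r1=0xc9 r2=0x4f r3=0xd0 r4=0x64  N=1 Z=0
-- IRQ taken; context saved, return-PC = 10 --
mismatch: r1: reported 0xcd vs actual 0xc9

BAD = r1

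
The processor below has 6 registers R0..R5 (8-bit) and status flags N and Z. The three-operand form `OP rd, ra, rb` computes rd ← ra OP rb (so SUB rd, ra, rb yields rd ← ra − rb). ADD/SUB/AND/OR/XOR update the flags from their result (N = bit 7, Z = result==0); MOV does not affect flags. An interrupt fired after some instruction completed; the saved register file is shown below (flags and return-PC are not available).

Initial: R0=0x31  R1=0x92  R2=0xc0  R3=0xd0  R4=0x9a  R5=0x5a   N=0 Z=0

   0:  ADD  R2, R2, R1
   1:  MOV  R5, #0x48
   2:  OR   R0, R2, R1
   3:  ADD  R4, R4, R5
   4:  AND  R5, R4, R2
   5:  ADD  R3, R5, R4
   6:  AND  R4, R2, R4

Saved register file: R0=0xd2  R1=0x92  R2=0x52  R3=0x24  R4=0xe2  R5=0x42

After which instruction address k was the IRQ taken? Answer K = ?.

K = 5

after  0: R0=0x31 R1=0x92 R2=0x52 R3=0xd0 R4=0x9a R5=0x5a  N=0 Z=0
after  1: R0=0x31 R1=0x92 R2=0x52 R3=0xd0 R4=0x9a R5=0x48  N=0 Z=0
after  2: R0=0xd2 R1=0x92 R2=0x52 R3=0xd0 R4=0x9a R5=0x48  N=1 Z=0
after  3: R0=0xd2 R1=0x92 R2=0x52 R3=0xd0 R4=0xe2 R5=0x48  N=1 Z=0
after  4: R0=0xd2 R1=0x92 R2=0x52 R3=0xd0 R4=0xe2 R5=0x42  N=0 Z=0
after  5: R0=0xd2 R1=0x92 R2=0x52 R3=0x24 R4=0xe2 R5=0x42  N=0 Z=0
-- IRQ taken; context saved, return-PC = 6 --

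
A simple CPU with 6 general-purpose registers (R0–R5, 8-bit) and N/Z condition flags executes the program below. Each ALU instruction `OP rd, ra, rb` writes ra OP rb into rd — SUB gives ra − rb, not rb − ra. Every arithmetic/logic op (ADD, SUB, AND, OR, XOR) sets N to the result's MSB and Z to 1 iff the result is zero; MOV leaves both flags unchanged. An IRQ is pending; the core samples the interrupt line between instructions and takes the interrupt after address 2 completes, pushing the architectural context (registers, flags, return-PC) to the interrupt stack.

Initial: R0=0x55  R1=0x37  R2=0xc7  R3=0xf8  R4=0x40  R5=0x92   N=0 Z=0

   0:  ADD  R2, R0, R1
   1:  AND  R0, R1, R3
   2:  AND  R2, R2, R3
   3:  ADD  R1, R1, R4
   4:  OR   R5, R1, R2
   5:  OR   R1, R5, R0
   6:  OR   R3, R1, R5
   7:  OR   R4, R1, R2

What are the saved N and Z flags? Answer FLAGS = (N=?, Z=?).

FLAGS = (N=1, Z=0)

after  0: R0=0x55 R1=0x37 R2=0x8c R3=0xf8 R4=0x40 R5=0x92  N=1 Z=0
after  1: R0=0x30 R1=0x37 R2=0x8c R3=0xf8 R4=0x40 R5=0x92  N=0 Z=0
after  2: R0=0x30 R1=0x37 R2=0x88 R3=0xf8 R4=0x40 R5=0x92  N=1 Z=0
-- IRQ taken; context saved, return-PC = 3 --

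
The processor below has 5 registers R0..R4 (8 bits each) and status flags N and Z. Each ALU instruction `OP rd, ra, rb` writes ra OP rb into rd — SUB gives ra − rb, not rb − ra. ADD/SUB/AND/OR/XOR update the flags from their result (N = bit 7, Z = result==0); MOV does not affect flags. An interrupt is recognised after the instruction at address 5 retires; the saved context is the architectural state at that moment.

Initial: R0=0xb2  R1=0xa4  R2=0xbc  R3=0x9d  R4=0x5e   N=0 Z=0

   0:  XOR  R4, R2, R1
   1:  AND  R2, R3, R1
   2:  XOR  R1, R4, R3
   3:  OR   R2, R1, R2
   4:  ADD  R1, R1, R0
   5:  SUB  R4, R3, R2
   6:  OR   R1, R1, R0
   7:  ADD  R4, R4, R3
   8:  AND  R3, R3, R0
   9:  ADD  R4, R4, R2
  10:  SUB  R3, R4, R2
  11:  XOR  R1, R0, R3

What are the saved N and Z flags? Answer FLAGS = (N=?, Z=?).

FLAGS = (N=0, Z=0)

after  0: R0=0xb2 R1=0xa4 R2=0xbc R3=0x9d R4=0x18  N=0 Z=0
after  1: R0=0xb2 R1=0xa4 R2=0x84 R3=0x9d R4=0x18  N=1 Z=0
after  2: R0=0xb2 R1=0x85 R2=0x84 R3=0x9d R4=0x18  N=1 Z=0
after  3: R0=0xb2 R1=0x85 R2=0x85 R3=0x9d R4=0x18  N=1 Z=0
after  4: R0=0xb2 R1=0x37 R2=0x85 R3=0x9d R4=0x18  N=0 Z=0
after  5: R0=0xb2 R1=0x37 R2=0x85 R3=0x9d R4=0x18  N=0 Z=0
-- IRQ taken; context saved, return-PC = 6 --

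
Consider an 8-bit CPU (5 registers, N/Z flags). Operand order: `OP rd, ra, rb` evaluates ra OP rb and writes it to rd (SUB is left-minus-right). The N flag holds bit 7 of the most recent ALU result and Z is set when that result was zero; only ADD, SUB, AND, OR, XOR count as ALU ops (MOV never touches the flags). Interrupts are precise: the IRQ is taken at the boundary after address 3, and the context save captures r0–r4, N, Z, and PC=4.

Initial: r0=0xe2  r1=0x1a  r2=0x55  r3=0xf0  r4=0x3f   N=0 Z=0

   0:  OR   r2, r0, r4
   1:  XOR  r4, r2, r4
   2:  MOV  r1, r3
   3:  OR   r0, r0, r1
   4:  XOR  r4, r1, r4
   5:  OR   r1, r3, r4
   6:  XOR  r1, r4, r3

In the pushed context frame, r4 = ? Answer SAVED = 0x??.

SAVED = 0xc0

after  0: r0=0xe2 r1=0x1a r2=0xff r3=0xf0 r4=0x3f  N=1 Z=0
after  1: r0=0xe2 r1=0x1a r2=0xff r3=0xf0 r4=0xc0  N=1 Z=0
after  2: r0=0xe2 r1=0xf0 r2=0xff r3=0xf0 r4=0xc0  N=1 Z=0
after  3: r0=0xf2 r1=0xf0 r2=0xff r3=0xf0 r4=0xc0  N=1 Z=0
-- IRQ taken; context saved, return-PC = 4 --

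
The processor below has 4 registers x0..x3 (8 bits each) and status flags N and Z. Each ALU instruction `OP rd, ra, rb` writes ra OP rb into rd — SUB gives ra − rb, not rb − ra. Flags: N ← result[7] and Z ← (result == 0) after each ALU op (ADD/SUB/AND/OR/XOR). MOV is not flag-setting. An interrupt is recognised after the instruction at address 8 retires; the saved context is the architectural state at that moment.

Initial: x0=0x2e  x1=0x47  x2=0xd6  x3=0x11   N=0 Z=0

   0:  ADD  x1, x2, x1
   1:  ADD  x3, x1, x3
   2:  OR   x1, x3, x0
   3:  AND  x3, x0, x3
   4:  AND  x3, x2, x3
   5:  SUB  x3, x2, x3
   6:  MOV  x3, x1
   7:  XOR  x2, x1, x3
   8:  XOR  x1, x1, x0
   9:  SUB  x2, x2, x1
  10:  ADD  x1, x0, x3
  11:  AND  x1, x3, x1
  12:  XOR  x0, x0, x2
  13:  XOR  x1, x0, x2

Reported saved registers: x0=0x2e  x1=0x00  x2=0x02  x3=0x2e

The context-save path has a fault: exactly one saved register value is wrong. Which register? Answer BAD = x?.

after  0: x0=0x2e x1=0x1d x2=0xd6 x3=0x11  N=0 Z=0
after  1: x0=0x2e x1=0x1d x2=0xd6 x3=0x2e  N=0 Z=0
after  2: x0=0x2e x1=0x2e x2=0xd6 x3=0x2e  N=0 Z=0
after  3: x0=0x2e x1=0x2e x2=0xd6 x3=0x2e  N=0 Z=0
after  4: x0=0x2e x1=0x2e x2=0xd6 x3=0x06  N=0 Z=0
after  5: x0=0x2e x1=0x2e x2=0xd6 x3=0xd0  N=1 Z=0
after  6: x0=0x2e x1=0x2e x2=0xd6 x3=0x2e  N=1 Z=0
after  7: x0=0x2e x1=0x2e x2=0x00 x3=0x2e  N=0 Z=1
after  8: x0=0x2e x1=0x00 x2=0x00 x3=0x2e  N=0 Z=1
-- IRQ taken; context saved, return-PC = 9 --
mismatch: x2: reported 0x02 vs actual 0x00

BAD = x2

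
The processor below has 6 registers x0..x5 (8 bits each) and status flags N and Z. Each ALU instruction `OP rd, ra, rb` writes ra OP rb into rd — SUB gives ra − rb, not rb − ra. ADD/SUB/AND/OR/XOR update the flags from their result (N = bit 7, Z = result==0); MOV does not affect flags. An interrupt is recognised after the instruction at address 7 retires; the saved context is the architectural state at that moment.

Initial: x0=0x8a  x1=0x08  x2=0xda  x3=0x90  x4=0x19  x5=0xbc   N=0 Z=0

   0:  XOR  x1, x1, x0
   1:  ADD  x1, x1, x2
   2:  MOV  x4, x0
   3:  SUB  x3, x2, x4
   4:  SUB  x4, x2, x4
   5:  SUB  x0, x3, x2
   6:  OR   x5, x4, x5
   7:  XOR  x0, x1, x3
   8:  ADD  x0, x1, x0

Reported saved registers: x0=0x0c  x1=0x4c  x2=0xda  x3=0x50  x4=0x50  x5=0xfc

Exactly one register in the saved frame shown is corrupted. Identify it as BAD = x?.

BAD = x1

after  0: x0=0x8a x1=0x82 x2=0xda x3=0x90 x4=0x19 x5=0xbc  N=1 Z=0
after  1: x0=0x8a x1=0x5c x2=0xda x3=0x90 x4=0x19 x5=0xbc  N=0 Z=0
after  2: x0=0x8a x1=0x5c x2=0xda x3=0x90 x4=0x8a x5=0xbc  N=0 Z=0
after  3: x0=0x8a x1=0x5c x2=0xda x3=0x50 x4=0x8a x5=0xbc  N=0 Z=0
after  4: x0=0x8a x1=0x5c x2=0xda x3=0x50 x4=0x50 x5=0xbc  N=0 Z=0
after  5: x0=0x76 x1=0x5c x2=0xda x3=0x50 x4=0x50 x5=0xbc  N=0 Z=0
after  6: x0=0x76 x1=0x5c x2=0xda x3=0x50 x4=0x50 x5=0xfc  N=1 Z=0
after  7: x0=0x0c x1=0x5c x2=0xda x3=0x50 x4=0x50 x5=0xfc  N=0 Z=0
-- IRQ taken; context saved, return-PC = 8 --
mismatch: x1: reported 0x4c vs actual 0x5c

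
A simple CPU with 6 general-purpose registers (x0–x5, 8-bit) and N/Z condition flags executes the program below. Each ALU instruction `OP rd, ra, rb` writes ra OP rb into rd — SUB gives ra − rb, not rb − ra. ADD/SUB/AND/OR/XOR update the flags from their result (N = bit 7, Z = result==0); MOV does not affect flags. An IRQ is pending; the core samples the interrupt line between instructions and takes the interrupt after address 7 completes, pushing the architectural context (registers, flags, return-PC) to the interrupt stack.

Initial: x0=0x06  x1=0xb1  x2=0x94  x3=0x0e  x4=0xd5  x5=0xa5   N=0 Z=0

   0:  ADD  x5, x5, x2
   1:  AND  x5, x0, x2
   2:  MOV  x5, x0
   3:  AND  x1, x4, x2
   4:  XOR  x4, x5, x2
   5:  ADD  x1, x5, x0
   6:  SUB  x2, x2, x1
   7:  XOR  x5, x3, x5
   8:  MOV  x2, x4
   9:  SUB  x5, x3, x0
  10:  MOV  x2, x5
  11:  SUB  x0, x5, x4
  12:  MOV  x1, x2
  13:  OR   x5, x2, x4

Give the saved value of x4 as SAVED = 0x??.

SAVED = 0x92

after  0: x0=0x06 x1=0xb1 x2=0x94 x3=0x0e x4=0xd5 x5=0x39  N=0 Z=0
after  1: x0=0x06 x1=0xb1 x2=0x94 x3=0x0e x4=0xd5 x5=0x04  N=0 Z=0
after  2: x0=0x06 x1=0xb1 x2=0x94 x3=0x0e x4=0xd5 x5=0x06  N=0 Z=0
after  3: x0=0x06 x1=0x94 x2=0x94 x3=0x0e x4=0xd5 x5=0x06  N=1 Z=0
after  4: x0=0x06 x1=0x94 x2=0x94 x3=0x0e x4=0x92 x5=0x06  N=1 Z=0
after  5: x0=0x06 x1=0x0c x2=0x94 x3=0x0e x4=0x92 x5=0x06  N=0 Z=0
after  6: x0=0x06 x1=0x0c x2=0x88 x3=0x0e x4=0x92 x5=0x06  N=1 Z=0
after  7: x0=0x06 x1=0x0c x2=0x88 x3=0x0e x4=0x92 x5=0x08  N=0 Z=0
-- IRQ taken; context saved, return-PC = 8 --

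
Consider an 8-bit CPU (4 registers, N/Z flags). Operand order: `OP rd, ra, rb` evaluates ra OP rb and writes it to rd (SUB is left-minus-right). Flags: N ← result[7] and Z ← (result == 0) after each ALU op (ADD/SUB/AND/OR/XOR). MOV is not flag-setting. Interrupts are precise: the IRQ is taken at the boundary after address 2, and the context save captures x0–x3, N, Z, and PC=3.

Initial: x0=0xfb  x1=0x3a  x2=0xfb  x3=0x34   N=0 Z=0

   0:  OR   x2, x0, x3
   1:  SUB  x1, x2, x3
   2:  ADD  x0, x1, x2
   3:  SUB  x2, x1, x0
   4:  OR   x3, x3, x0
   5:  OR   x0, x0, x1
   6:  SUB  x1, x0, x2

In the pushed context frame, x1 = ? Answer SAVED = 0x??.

SAVED = 0xcb

after  0: x0=0xfb x1=0x3a x2=0xff x3=0x34  N=1 Z=0
after  1: x0=0xfb x1=0xcb x2=0xff x3=0x34  N=1 Z=0
after  2: x0=0xca x1=0xcb x2=0xff x3=0x34  N=1 Z=0
-- IRQ taken; context saved, return-PC = 3 --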